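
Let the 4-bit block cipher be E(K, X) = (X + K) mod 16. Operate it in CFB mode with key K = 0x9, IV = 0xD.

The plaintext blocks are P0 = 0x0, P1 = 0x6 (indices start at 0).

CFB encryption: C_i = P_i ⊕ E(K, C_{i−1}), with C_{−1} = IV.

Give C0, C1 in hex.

C0 = 0x6, C1 = 0x9

C0: E(K, 0xD) = 0x6; 0x0 ⊕ 0x6 = 0x6.
C1: E(K, 0x6) = 0xF; 0x6 ⊕ 0xF = 0x9.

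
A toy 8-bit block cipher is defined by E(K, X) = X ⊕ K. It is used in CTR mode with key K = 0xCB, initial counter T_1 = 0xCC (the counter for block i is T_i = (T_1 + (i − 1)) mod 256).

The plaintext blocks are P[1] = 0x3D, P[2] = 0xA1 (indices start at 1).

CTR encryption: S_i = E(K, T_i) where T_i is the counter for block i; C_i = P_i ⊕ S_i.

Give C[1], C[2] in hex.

C[1] = 0x3A, C[2] = 0xA7

C[1]: T = 0xCC, S = E(K, T) = 0x07; 0x3D ⊕ 0x07 = 0x3A.
C[2]: T = 0xCD, S = E(K, T) = 0x06; 0xA1 ⊕ 0x06 = 0xA7.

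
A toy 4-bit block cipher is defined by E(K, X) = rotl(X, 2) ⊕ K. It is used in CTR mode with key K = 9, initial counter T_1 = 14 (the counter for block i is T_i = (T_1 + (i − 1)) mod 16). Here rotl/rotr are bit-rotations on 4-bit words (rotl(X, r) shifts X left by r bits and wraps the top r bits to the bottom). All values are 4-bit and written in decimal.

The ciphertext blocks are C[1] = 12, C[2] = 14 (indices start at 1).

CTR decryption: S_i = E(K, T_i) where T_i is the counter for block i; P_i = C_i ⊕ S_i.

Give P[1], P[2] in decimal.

P[1]: T = 14, S = E(K, T) = 2; 12 ⊕ 2 = 14.
P[2]: T = 15, S = E(K, T) = 6; 14 ⊕ 6 = 8.

P[1] = 14, P[2] = 8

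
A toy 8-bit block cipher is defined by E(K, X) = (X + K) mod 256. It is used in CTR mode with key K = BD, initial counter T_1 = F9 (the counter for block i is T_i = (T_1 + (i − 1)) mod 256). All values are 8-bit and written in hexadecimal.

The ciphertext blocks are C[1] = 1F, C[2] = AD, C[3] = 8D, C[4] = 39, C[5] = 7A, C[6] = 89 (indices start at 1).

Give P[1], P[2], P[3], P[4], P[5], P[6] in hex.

CTR decryption: S_i = E(K, T_i) where T_i is the counter for block i; P_i = C_i ⊕ S_i.
P[1]: T = F9, S = E(K, T) = B6; 1F ⊕ B6 = A9.
P[2]: T = FA, S = E(K, T) = B7; AD ⊕ B7 = 1A.
P[3]: T = FB, S = E(K, T) = B8; 8D ⊕ B8 = 35.
P[4]: T = FC, S = E(K, T) = B9; 39 ⊕ B9 = 80.
P[5]: T = FD, S = E(K, T) = BA; 7A ⊕ BA = C0.
P[6]: T = FE, S = E(K, T) = BB; 89 ⊕ BB = 32.

P[1] = A9, P[2] = 1A, P[3] = 35, P[4] = 80, P[5] = C0, P[6] = 32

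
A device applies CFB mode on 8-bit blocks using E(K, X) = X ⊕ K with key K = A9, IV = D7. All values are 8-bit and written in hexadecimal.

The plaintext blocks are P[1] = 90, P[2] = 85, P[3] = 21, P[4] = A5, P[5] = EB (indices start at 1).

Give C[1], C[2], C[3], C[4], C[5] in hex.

C[1] = EE, C[2] = C2, C[3] = 4A, C[4] = 46, C[5] = 04

CFB encryption: C_i = P_i ⊕ E(K, C_{i−1}), with C_{0} = IV.
C[1]: E(K, D7) = 7E; 90 ⊕ 7E = EE.
C[2]: E(K, EE) = 47; 85 ⊕ 47 = C2.
C[3]: E(K, C2) = 6B; 21 ⊕ 6B = 4A.
C[4]: E(K, 4A) = E3; A5 ⊕ E3 = 46.
C[5]: E(K, 46) = EF; EB ⊕ EF = 04.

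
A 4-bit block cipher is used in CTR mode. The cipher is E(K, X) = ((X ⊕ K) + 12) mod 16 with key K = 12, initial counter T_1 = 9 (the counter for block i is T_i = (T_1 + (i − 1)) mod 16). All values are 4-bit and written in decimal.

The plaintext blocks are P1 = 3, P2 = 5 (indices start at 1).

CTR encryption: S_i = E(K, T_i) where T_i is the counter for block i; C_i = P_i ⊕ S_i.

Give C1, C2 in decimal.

C1 = 2, C2 = 7

C1: T = 9, S = E(K, T) = 1; 3 ⊕ 1 = 2.
C2: T = 10, S = E(K, T) = 2; 5 ⊕ 2 = 7.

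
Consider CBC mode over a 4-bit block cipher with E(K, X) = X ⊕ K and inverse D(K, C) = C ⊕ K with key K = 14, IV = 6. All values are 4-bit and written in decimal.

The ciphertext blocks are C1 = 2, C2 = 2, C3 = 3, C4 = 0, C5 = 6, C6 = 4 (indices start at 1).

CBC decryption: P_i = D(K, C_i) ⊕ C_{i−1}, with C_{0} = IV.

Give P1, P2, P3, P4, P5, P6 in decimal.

P1: D(K, 2) = 12; 12 ⊕ 6 = 10.
P2: D(K, 2) = 12; 12 ⊕ 2 = 14.
P3: D(K, 3) = 13; 13 ⊕ 2 = 15.
P4: D(K, 0) = 14; 14 ⊕ 3 = 13.
P5: D(K, 6) = 8; 8 ⊕ 0 = 8.
P6: D(K, 4) = 10; 10 ⊕ 6 = 12.

P1 = 10, P2 = 14, P3 = 15, P4 = 13, P5 = 8, P6 = 12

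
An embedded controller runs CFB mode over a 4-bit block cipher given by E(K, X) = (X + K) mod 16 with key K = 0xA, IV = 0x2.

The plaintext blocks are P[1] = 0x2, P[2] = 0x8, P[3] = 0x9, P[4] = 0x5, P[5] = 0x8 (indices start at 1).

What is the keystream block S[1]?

0xC

CFB encryption: C_i = P_i ⊕ E(K, C_{i−1}), with C_{0} = IV.
C[1]: E(K, 0x2) = 0xC; 0x2 ⊕ 0xC = 0xE.
So S[1] = 0xC.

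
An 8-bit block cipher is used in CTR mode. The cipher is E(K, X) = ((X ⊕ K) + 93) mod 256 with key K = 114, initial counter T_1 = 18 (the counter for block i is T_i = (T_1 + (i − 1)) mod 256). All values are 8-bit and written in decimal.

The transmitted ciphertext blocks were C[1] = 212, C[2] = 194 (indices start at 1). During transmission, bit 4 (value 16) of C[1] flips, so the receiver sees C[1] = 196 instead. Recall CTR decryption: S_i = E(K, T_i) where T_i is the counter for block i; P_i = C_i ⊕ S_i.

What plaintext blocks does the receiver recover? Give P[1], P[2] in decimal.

P[1] = 121, P[2] = 124

Only C[1] changed, to 196. In CTR, a change in C_i flips the same bit in P_i only; the keystream is unaffected. Decrypting the received ciphertext:
P[1]: T = 18, S = E(K, T) = 189; 196 ⊕ 189 = 121.
P[2]: T = 19, S = E(K, T) = 190; 194 ⊕ 190 = 124.
Blocks that differ from the original plaintext: P[1].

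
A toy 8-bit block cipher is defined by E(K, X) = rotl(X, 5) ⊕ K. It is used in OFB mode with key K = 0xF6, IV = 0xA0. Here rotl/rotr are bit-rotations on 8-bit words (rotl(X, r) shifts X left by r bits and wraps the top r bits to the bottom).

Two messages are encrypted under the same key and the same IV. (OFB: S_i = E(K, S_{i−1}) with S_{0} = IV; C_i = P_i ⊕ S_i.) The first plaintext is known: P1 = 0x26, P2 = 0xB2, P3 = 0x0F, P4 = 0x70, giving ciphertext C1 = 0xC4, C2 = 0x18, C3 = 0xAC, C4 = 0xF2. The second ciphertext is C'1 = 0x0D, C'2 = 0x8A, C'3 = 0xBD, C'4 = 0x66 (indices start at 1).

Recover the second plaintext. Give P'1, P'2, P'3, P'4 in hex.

P'1 = 0xEF, P'2 = 0x20, P'3 = 0x1E, P'4 = 0xE4

In OFB with a reused IV, both messages share the same keystream S_i, so C_i ⊕ C'_i = P_i ⊕ P'_i and thus P'_i = P_i ⊕ C_i ⊕ C'_i.
P'1: 0x26 ⊕ 0xC4 ⊕ 0x0D = 0xEF.
P'2: 0xB2 ⊕ 0x18 ⊕ 0x8A = 0x20.
P'3: 0x0F ⊕ 0xAC ⊕ 0xBD = 0x1E.
P'4: 0x70 ⊕ 0xF2 ⊕ 0x66 = 0xE4.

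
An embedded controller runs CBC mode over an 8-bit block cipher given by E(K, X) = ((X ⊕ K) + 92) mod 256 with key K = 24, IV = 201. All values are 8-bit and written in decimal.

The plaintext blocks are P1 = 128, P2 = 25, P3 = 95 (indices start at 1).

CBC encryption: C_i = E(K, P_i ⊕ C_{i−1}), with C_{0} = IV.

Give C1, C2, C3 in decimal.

C1 = 173, C2 = 8, C3 = 171

C1: P1 ⊕ 201 = 73; E(K, 73) = 173.
C2: P2 ⊕ 173 = 180; E(K, 180) = 8.
C3: P3 ⊕ 8 = 87; E(K, 87) = 171.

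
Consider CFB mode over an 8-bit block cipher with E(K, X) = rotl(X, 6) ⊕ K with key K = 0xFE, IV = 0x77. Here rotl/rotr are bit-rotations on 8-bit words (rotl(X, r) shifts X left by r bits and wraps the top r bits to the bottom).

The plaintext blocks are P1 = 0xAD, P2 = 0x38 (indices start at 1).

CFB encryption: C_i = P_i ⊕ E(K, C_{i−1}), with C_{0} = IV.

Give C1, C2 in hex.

C1: E(K, 0x77) = 0x23; 0xAD ⊕ 0x23 = 0x8E.
C2: E(K, 0x8E) = 0x5D; 0x38 ⊕ 0x5D = 0x65.

C1 = 0x8E, C2 = 0x65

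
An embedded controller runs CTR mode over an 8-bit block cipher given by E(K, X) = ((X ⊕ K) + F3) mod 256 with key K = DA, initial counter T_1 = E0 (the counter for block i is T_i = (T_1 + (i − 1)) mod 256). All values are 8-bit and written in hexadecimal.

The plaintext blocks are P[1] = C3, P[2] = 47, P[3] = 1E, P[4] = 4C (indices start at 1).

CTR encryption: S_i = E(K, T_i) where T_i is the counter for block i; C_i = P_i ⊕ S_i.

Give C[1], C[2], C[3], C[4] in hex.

C[1]: T = E0, S = E(K, T) = 2D; C3 ⊕ 2D = EE.
C[2]: T = E1, S = E(K, T) = 2E; 47 ⊕ 2E = 69.
C[3]: T = E2, S = E(K, T) = 2B; 1E ⊕ 2B = 35.
C[4]: T = E3, S = E(K, T) = 2C; 4C ⊕ 2C = 60.

C[1] = EE, C[2] = 69, C[3] = 35, C[4] = 60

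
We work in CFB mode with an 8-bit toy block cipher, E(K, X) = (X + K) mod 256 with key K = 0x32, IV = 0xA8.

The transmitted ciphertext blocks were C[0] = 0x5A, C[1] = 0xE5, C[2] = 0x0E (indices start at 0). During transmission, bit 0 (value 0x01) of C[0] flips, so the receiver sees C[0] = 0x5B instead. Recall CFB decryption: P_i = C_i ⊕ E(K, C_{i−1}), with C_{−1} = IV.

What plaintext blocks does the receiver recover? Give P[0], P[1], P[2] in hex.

P[0] = 0x81, P[1] = 0x68, P[2] = 0x19

Only C[0] changed, to 0x5B. In CFB, a change in C_i flips the same bit in P_i and garbles P_{i+1}. Decrypting the received ciphertext:
P[0]: E(K, 0xA8) = 0xDA; 0x5B ⊕ 0xDA = 0x81.
P[1]: E(K, 0x5B) = 0x8D; 0xE5 ⊕ 0x8D = 0x68.
P[2]: E(K, 0xE5) = 0x17; 0x0E ⊕ 0x17 = 0x19.
Blocks that differ from the original plaintext: P[0], P[1].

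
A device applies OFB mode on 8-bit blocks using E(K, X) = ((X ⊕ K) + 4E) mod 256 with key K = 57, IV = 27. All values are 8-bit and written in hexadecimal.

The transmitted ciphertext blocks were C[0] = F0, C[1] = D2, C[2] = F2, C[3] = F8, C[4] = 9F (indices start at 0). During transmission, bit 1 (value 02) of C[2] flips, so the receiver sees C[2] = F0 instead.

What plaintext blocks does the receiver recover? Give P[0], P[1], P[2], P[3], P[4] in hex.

P[0] = 4E, P[1] = E5, P[2] = 5E, P[3] = BF, P[4] = C1

OFB decryption: S_i = E(K, S_{i−1}) with S_{−1} = IV; P_i = C_i ⊕ S_i.
Only C[2] changed, to F0. In OFB, a change in C_i flips the same bit in P_i only; the keystream is unaffected. Decrypting the received ciphertext:
P[0]: S = E(K, 27) = BE; F0 ⊕ BE = 4E.
P[1]: S = E(K, BE) = 37; D2 ⊕ 37 = E5.
P[2]: S = E(K, 37) = AE; F0 ⊕ AE = 5E.
P[3]: S = E(K, AE) = 47; F8 ⊕ 47 = BF.
P[4]: S = E(K, 47) = 5E; 9F ⊕ 5E = C1.
Blocks that differ from the original plaintext: P[2].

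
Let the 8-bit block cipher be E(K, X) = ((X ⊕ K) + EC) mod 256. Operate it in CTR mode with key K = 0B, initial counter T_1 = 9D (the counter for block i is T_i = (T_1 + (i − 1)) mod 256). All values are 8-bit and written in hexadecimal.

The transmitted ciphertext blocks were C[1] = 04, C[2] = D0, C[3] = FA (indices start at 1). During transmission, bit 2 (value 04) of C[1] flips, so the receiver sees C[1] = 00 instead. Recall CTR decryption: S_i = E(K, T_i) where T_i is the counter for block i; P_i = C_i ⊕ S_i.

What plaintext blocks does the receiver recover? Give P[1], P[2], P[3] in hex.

Only C[1] changed, to 00. In CTR, a change in C_i flips the same bit in P_i only; the keystream is unaffected. Decrypting the received ciphertext:
P[1]: T = 9D, S = E(K, T) = 82; 00 ⊕ 82 = 82.
P[2]: T = 9E, S = E(K, T) = 81; D0 ⊕ 81 = 51.
P[3]: T = 9F, S = E(K, T) = 80; FA ⊕ 80 = 7A.
Blocks that differ from the original plaintext: P[1].

P[1] = 82, P[2] = 51, P[3] = 7A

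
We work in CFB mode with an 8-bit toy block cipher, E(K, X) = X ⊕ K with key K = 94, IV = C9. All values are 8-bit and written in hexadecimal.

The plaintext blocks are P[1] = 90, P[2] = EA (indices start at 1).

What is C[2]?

CFB encryption: C_i = P_i ⊕ E(K, C_{i−1}), with C_{0} = IV.
C[1]: E(K, C9) = 5D; 90 ⊕ 5D = CD.
C[2]: E(K, CD) = 59; EA ⊕ 59 = B3.

C[2] = B3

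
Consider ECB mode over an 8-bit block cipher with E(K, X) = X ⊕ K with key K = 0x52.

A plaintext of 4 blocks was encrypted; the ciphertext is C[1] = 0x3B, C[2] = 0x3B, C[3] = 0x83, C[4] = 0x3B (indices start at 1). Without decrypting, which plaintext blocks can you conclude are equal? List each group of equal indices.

P[1] = P[2] = P[4]

ECB encrypts each block independently with the same key, so equal ciphertext blocks imply equal plaintext blocks.
C[1] = C[2] = C[4] = 0x3B, so P[1] = P[2] = P[4].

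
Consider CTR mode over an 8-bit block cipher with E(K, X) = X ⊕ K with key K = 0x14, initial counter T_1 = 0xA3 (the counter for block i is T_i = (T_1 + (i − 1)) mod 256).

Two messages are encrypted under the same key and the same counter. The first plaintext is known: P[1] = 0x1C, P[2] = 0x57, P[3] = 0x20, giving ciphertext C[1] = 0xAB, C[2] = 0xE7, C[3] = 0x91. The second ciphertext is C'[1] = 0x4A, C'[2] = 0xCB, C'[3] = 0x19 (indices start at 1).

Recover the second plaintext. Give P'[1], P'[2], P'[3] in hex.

P'[1] = 0xFD, P'[2] = 0x7B, P'[3] = 0xA8

In CTR with a reused counter, both messages share the same keystream S_i, so C_i ⊕ C'_i = P_i ⊕ P'_i and thus P'_i = P_i ⊕ C_i ⊕ C'_i.
P'[1]: 0x1C ⊕ 0xAB ⊕ 0x4A = 0xFD.
P'[2]: 0x57 ⊕ 0xE7 ⊕ 0xCB = 0x7B.
P'[3]: 0x20 ⊕ 0x91 ⊕ 0x19 = 0xA8.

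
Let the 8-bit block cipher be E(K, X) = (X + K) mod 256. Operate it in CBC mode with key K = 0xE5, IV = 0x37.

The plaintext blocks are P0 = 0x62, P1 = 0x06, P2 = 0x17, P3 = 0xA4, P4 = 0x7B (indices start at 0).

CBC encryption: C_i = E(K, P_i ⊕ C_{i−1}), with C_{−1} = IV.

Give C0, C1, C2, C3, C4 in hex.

C0: P0 ⊕ 0x37 = 0x55; E(K, 0x55) = 0x3A.
C1: P1 ⊕ 0x3A = 0x3C; E(K, 0x3C) = 0x21.
C2: P2 ⊕ 0x21 = 0x36; E(K, 0x36) = 0x1B.
C3: P3 ⊕ 0x1B = 0xBF; E(K, 0xBF) = 0xA4.
C4: P4 ⊕ 0xA4 = 0xDF; E(K, 0xDF) = 0xC4.

C0 = 0x3A, C1 = 0x21, C2 = 0x1B, C3 = 0xA4, C4 = 0xC4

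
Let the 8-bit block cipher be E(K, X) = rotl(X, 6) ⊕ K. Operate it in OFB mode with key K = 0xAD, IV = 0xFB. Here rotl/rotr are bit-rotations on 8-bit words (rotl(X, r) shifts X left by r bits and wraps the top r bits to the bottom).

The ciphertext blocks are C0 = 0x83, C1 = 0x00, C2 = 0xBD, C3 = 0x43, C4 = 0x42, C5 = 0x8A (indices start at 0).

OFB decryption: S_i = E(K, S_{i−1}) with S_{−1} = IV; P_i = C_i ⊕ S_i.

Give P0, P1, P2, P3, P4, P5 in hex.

P0: S = E(K, 0xFB) = 0x53; 0x83 ⊕ 0x53 = 0xD0.
P1: S = E(K, 0x53) = 0x79; 0x00 ⊕ 0x79 = 0x79.
P2: S = E(K, 0x79) = 0xF3; 0xBD ⊕ 0xF3 = 0x4E.
P3: S = E(K, 0xF3) = 0x51; 0x43 ⊕ 0x51 = 0x12.
P4: S = E(K, 0x51) = 0xF9; 0x42 ⊕ 0xF9 = 0xBB.
P5: S = E(K, 0xF9) = 0xD3; 0x8A ⊕ 0xD3 = 0x59.

P0 = 0xD0, P1 = 0x79, P2 = 0x4E, P3 = 0x12, P4 = 0xBB, P5 = 0x59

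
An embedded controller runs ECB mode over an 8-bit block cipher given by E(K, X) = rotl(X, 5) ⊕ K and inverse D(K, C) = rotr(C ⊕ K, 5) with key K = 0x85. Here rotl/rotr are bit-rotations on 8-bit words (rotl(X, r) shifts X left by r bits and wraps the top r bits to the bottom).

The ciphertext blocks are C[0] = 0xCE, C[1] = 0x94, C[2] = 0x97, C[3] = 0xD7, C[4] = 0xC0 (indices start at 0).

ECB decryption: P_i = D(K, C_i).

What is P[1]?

P[1] = 0x88

P[1]: D(K, 0x94) = 0x88.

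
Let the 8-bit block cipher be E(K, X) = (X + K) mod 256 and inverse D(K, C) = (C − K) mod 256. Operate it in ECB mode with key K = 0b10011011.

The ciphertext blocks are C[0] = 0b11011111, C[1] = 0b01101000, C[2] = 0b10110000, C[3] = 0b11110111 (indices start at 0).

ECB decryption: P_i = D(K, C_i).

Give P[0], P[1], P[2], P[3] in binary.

P[0] = 0b01000100, P[1] = 0b11001101, P[2] = 0b00010101, P[3] = 0b01011100

P[0]: D(K, 0b11011111) = 0b01000100.
P[1]: D(K, 0b01101000) = 0b11001101.
P[2]: D(K, 0b10110000) = 0b00010101.
P[3]: D(K, 0b11110111) = 0b01011100.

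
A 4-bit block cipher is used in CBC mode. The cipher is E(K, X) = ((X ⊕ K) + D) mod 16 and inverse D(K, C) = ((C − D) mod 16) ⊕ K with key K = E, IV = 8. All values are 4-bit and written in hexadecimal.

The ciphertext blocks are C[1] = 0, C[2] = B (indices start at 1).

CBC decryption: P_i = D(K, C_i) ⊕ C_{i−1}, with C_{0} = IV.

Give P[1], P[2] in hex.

P[1] = 5, P[2] = 0

P[1]: D(K, 0) = D; D ⊕ 8 = 5.
P[2]: D(K, B) = 0; 0 ⊕ 0 = 0.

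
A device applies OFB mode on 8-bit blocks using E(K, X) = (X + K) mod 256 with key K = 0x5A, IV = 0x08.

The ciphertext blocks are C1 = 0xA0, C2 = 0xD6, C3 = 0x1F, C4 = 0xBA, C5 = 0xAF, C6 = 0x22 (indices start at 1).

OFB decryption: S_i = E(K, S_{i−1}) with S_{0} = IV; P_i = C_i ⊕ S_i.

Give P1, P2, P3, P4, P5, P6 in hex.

P1: S = E(K, 0x08) = 0x62; 0xA0 ⊕ 0x62 = 0xC2.
P2: S = E(K, 0x62) = 0xBC; 0xD6 ⊕ 0xBC = 0x6A.
P3: S = E(K, 0xBC) = 0x16; 0x1F ⊕ 0x16 = 0x09.
P4: S = E(K, 0x16) = 0x70; 0xBA ⊕ 0x70 = 0xCA.
P5: S = E(K, 0x70) = 0xCA; 0xAF ⊕ 0xCA = 0x65.
P6: S = E(K, 0xCA) = 0x24; 0x22 ⊕ 0x24 = 0x06.

P1 = 0xC2, P2 = 0x6A, P3 = 0x09, P4 = 0xCA, P5 = 0x65, P6 = 0x06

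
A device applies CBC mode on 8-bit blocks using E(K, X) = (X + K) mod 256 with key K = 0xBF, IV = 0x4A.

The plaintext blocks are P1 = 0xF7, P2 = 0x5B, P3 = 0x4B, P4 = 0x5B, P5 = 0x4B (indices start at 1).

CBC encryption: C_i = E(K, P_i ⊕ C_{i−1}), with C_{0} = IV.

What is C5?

C1: P1 ⊕ 0x4A = 0xBD; E(K, 0xBD) = 0x7C.
C2: P2 ⊕ 0x7C = 0x27; E(K, 0x27) = 0xE6.
C3: P3 ⊕ 0xE6 = 0xAD; E(K, 0xAD) = 0x6C.
C4: P4 ⊕ 0x6C = 0x37; E(K, 0x37) = 0xF6.
C5: P5 ⊕ 0xF6 = 0xBD; E(K, 0xBD) = 0x7C.

C5 = 0x7C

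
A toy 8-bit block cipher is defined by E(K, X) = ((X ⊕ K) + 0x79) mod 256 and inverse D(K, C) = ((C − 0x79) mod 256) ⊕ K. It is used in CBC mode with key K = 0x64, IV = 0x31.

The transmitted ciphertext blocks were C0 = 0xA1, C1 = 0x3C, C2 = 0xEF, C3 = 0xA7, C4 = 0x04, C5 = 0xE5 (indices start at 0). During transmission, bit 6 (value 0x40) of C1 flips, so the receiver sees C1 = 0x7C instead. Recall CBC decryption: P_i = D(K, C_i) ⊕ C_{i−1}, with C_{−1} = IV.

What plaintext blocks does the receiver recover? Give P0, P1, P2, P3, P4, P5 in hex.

Only C1 changed, to 0x7C. In CBC, a change in C_i garbles P_i and flips the same bit in P_{i+1}. Decrypting the received ciphertext:
P0: D(K, 0xA1) = 0x4C; 0x4C ⊕ 0x31 = 0x7D.
P1: D(K, 0x7C) = 0x67; 0x67 ⊕ 0xA1 = 0xC6.
P2: D(K, 0xEF) = 0x12; 0x12 ⊕ 0x7C = 0x6E.
P3: D(K, 0xA7) = 0x4A; 0x4A ⊕ 0xEF = 0xA5.
P4: D(K, 0x04) = 0xEF; 0xEF ⊕ 0xA7 = 0x48.
P5: D(K, 0xE5) = 0x08; 0x08 ⊕ 0x04 = 0x0C.
Blocks that differ from the original plaintext: P1, P2.

P0 = 0x7D, P1 = 0xC6, P2 = 0x6E, P3 = 0xA5, P4 = 0x48, P5 = 0x0C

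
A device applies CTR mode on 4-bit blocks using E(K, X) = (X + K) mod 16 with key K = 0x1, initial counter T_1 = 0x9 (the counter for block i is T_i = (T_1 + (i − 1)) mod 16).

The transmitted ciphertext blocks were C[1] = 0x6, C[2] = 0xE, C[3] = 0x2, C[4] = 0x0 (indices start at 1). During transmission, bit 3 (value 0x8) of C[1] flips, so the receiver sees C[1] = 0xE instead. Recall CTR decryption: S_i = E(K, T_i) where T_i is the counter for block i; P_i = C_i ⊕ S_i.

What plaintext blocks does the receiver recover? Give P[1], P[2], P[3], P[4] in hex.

P[1] = 0x4, P[2] = 0x5, P[3] = 0xE, P[4] = 0xD

Only C[1] changed, to 0xE. In CTR, a change in C_i flips the same bit in P_i only; the keystream is unaffected. Decrypting the received ciphertext:
P[1]: T = 0x9, S = E(K, T) = 0xA; 0xE ⊕ 0xA = 0x4.
P[2]: T = 0xA, S = E(K, T) = 0xB; 0xE ⊕ 0xB = 0x5.
P[3]: T = 0xB, S = E(K, T) = 0xC; 0x2 ⊕ 0xC = 0xE.
P[4]: T = 0xC, S = E(K, T) = 0xD; 0x0 ⊕ 0xD = 0xD.
Blocks that differ from the original plaintext: P[1].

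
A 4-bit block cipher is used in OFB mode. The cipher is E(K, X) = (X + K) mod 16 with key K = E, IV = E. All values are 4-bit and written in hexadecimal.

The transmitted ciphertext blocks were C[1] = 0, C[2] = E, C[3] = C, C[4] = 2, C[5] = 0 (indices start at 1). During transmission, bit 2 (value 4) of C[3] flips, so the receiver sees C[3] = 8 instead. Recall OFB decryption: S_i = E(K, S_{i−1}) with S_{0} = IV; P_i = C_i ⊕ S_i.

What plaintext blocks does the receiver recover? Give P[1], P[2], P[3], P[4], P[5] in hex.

P[1] = C, P[2] = 4, P[3] = 0, P[4] = 4, P[5] = 4

Only C[3] changed, to 8. In OFB, a change in C_i flips the same bit in P_i only; the keystream is unaffected. Decrypting the received ciphertext:
P[1]: S = E(K, E) = C; 0 ⊕ C = C.
P[2]: S = E(K, C) = A; E ⊕ A = 4.
P[3]: S = E(K, A) = 8; 8 ⊕ 8 = 0.
P[4]: S = E(K, 8) = 6; 2 ⊕ 6 = 4.
P[5]: S = E(K, 6) = 4; 0 ⊕ 4 = 4.
Blocks that differ from the original plaintext: P[3].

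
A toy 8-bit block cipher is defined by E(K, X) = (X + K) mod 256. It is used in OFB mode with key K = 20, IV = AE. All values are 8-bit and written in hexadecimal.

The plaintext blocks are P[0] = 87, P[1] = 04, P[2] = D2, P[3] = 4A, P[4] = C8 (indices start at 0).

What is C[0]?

OFB encryption: S_i = E(K, S_{i−1}) with S_{−1} = IV; C_i = P_i ⊕ S_i.
C[0]: S = E(K, AE) = CE; 87 ⊕ CE = 49.

C[0] = 49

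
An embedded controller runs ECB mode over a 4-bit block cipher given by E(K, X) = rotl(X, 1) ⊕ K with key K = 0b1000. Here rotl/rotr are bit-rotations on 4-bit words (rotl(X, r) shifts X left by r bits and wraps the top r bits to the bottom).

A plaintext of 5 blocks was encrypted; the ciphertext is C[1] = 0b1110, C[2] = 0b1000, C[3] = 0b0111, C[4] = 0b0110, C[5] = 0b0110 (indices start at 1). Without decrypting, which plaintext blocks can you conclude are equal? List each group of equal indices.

ECB encrypts each block independently with the same key, so equal ciphertext blocks imply equal plaintext blocks.
C[4] = C[5] = 0b0110, so P[4] = P[5].

P[4] = P[5]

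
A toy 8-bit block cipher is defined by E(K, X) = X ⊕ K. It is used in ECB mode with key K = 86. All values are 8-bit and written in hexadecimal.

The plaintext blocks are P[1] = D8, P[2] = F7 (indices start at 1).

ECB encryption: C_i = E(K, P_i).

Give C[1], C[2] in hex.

C[1] = 5E, C[2] = 71

C[1]: E(K, D8) = 5E.
C[2]: E(K, F7) = 71.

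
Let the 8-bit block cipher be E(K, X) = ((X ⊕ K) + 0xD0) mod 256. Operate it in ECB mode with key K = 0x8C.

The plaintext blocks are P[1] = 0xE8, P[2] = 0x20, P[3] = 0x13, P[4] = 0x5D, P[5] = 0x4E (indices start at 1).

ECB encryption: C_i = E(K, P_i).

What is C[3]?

C[3] = 0x6F

C[3]: E(K, 0x13) = 0x6F.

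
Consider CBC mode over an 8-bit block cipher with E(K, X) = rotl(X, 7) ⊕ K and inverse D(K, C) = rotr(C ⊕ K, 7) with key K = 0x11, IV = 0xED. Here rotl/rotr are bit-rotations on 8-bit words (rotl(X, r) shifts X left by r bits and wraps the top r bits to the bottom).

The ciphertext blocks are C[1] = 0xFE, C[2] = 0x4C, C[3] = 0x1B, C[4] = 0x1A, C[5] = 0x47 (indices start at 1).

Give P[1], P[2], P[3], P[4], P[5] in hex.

P[1] = 0x32, P[2] = 0x44, P[3] = 0x58, P[4] = 0x0D, P[5] = 0xB6

CBC decryption: P_i = D(K, C_i) ⊕ C_{i−1}, with C_{0} = IV.
P[1]: D(K, 0xFE) = 0xDF; 0xDF ⊕ 0xED = 0x32.
P[2]: D(K, 0x4C) = 0xBA; 0xBA ⊕ 0xFE = 0x44.
P[3]: D(K, 0x1B) = 0x14; 0x14 ⊕ 0x4C = 0x58.
P[4]: D(K, 0x1A) = 0x16; 0x16 ⊕ 0x1B = 0x0D.
P[5]: D(K, 0x47) = 0xAC; 0xAC ⊕ 0x1A = 0xB6.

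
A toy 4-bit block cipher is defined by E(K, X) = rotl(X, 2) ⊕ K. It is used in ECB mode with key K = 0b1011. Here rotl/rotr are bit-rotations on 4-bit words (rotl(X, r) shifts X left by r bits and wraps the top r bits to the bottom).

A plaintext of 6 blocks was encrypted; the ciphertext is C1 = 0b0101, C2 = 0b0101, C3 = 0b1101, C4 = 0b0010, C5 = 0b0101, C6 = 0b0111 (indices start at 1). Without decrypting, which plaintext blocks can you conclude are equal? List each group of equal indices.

ECB encrypts each block independently with the same key, so equal ciphertext blocks imply equal plaintext blocks.
C1 = C2 = C5 = 0b0101, so P1 = P2 = P5.

P1 = P2 = P5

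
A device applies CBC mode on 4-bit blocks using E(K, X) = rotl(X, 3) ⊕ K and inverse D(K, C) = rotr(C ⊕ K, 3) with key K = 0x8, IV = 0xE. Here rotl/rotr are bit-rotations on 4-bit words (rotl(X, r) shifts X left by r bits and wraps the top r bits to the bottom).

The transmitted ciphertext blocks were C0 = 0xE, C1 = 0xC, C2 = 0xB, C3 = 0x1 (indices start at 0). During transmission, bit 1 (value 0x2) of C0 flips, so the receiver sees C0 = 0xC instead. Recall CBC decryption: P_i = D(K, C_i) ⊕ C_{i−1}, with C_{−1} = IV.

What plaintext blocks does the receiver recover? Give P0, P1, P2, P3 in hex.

P0 = 0x6, P1 = 0x4, P2 = 0xA, P3 = 0x8

Only C0 changed, to 0xC. In CBC, a change in C_i garbles P_i and flips the same bit in P_{i+1}. Decrypting the received ciphertext:
P0: D(K, 0xC) = 0x8; 0x8 ⊕ 0xE = 0x6.
P1: D(K, 0xC) = 0x8; 0x8 ⊕ 0xC = 0x4.
P2: D(K, 0xB) = 0x6; 0x6 ⊕ 0xC = 0xA.
P3: D(K, 0x1) = 0x3; 0x3 ⊕ 0xB = 0x8.
Blocks that differ from the original plaintext: P0, P1.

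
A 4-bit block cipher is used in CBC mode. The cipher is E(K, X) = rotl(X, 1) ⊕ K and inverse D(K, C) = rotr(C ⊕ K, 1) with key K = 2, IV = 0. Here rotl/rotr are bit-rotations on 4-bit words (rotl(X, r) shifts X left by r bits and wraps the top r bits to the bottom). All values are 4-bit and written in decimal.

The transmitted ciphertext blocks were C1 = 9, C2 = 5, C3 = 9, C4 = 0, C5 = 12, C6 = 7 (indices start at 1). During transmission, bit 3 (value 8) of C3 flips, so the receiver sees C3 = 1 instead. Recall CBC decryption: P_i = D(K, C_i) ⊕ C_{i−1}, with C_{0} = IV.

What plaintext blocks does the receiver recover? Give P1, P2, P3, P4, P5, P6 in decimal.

Only C3 changed, to 1. In CBC, a change in C_i garbles P_i and flips the same bit in P_{i+1}. Decrypting the received ciphertext:
P1: D(K, 9) = 13; 13 ⊕ 0 = 13.
P2: D(K, 5) = 11; 11 ⊕ 9 = 2.
P3: D(K, 1) = 9; 9 ⊕ 5 = 12.
P4: D(K, 0) = 1; 1 ⊕ 1 = 0.
P5: D(K, 12) = 7; 7 ⊕ 0 = 7.
P6: D(K, 7) = 10; 10 ⊕ 12 = 6.
Blocks that differ from the original plaintext: P3, P4.

P1 = 13, P2 = 2, P3 = 12, P4 = 0, P5 = 7, P6 = 6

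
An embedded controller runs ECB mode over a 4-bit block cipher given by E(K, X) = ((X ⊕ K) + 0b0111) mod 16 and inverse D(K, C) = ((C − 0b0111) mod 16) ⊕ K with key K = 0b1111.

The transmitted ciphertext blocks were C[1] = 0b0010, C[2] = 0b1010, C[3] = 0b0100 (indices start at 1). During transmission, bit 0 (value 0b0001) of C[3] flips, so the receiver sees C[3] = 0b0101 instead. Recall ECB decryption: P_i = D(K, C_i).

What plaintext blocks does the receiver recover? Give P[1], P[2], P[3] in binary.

P[1] = 0b0100, P[2] = 0b1100, P[3] = 0b0001

Only C[3] changed, to 0b0101. In ECB, a change in C_i affects only P_i. Decrypting the received ciphertext:
P[1]: D(K, 0b0010) = 0b0100.
P[2]: D(K, 0b1010) = 0b1100.
P[3]: D(K, 0b0101) = 0b0001.
Blocks that differ from the original plaintext: P[3].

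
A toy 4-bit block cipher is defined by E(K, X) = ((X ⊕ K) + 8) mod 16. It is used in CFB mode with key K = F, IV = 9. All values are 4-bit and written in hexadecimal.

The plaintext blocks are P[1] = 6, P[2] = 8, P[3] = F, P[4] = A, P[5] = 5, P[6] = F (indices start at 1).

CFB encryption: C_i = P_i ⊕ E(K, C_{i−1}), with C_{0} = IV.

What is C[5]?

C[1]: E(K, 9) = E; 6 ⊕ E = 8.
C[2]: E(K, 8) = F; 8 ⊕ F = 7.
C[3]: E(K, 7) = 0; F ⊕ 0 = F.
C[4]: E(K, F) = 8; A ⊕ 8 = 2.
C[5]: E(K, 2) = 5; 5 ⊕ 5 = 0.

C[5] = 0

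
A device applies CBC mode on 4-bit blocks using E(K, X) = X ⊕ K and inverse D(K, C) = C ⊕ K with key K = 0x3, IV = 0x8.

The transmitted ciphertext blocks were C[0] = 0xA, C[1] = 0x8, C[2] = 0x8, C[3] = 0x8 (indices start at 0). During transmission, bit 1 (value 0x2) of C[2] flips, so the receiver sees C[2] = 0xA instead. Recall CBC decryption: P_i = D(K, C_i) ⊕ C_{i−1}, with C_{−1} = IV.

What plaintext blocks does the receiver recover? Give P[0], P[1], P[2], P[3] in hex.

Only C[2] changed, to 0xA. In CBC, a change in C_i garbles P_i and flips the same bit in P_{i+1}. Decrypting the received ciphertext:
P[0]: D(K, 0xA) = 0x9; 0x9 ⊕ 0x8 = 0x1.
P[1]: D(K, 0x8) = 0xB; 0xB ⊕ 0xA = 0x1.
P[2]: D(K, 0xA) = 0x9; 0x9 ⊕ 0x8 = 0x1.
P[3]: D(K, 0x8) = 0xB; 0xB ⊕ 0xA = 0x1.
Blocks that differ from the original plaintext: P[2], P[3].

P[0] = 0x1, P[1] = 0x1, P[2] = 0x1, P[3] = 0x1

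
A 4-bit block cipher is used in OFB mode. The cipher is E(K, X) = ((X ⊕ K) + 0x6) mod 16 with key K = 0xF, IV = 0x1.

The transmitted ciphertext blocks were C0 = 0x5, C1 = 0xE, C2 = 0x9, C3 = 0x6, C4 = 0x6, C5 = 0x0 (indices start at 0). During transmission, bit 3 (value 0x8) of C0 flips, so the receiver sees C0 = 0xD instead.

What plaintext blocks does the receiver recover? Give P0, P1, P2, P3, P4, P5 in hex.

OFB decryption: S_i = E(K, S_{i−1}) with S_{−1} = IV; P_i = C_i ⊕ S_i.
Only C0 changed, to 0xD. In OFB, a change in C_i flips the same bit in P_i only; the keystream is unaffected. Decrypting the received ciphertext:
P0: S = E(K, 0x1) = 0x4; 0xD ⊕ 0x4 = 0x9.
P1: S = E(K, 0x4) = 0x1; 0xE ⊕ 0x1 = 0xF.
P2: S = E(K, 0x1) = 0x4; 0x9 ⊕ 0x4 = 0xD.
P3: S = E(K, 0x4) = 0x1; 0x6 ⊕ 0x1 = 0x7.
P4: S = E(K, 0x1) = 0x4; 0x6 ⊕ 0x4 = 0x2.
P5: S = E(K, 0x4) = 0x1; 0x0 ⊕ 0x1 = 0x1.
Blocks that differ from the original plaintext: P0.

P0 = 0x9, P1 = 0xF, P2 = 0xD, P3 = 0x7, P4 = 0x2, P5 = 0x1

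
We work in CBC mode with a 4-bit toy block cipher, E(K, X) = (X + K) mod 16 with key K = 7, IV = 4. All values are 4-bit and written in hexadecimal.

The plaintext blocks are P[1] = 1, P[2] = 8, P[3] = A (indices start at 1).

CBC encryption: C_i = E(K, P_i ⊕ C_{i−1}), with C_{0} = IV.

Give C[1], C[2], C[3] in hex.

C[1]: P[1] ⊕ 4 = 5; E(K, 5) = C.
C[2]: P[2] ⊕ C = 4; E(K, 4) = B.
C[3]: P[3] ⊕ B = 1; E(K, 1) = 8.

C[1] = C, C[2] = B, C[3] = 8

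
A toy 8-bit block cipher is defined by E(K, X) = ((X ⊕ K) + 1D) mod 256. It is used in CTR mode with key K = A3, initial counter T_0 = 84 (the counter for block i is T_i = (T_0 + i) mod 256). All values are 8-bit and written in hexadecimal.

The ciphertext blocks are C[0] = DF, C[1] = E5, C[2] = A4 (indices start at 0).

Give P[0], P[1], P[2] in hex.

P[0] = 9B, P[1] = A6, P[2] = E6

CTR decryption: S_i = E(K, T_i) where T_i is the counter for block i; P_i = C_i ⊕ S_i.
P[0]: T = 84, S = E(K, T) = 44; DF ⊕ 44 = 9B.
P[1]: T = 85, S = E(K, T) = 43; E5 ⊕ 43 = A6.
P[2]: T = 86, S = E(K, T) = 42; A4 ⊕ 42 = E6.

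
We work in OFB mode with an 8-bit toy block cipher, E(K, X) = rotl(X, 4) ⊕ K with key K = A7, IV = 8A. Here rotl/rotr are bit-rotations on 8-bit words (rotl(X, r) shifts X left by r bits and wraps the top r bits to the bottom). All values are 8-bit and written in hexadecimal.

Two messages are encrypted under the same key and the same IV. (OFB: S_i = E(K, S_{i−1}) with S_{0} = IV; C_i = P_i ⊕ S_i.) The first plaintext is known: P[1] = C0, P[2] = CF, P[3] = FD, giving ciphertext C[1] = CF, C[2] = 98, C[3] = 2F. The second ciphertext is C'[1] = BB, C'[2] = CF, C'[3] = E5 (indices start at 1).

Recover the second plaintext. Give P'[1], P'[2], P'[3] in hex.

P'[1] = B4, P'[2] = 98, P'[3] = 37

In OFB with a reused IV, both messages share the same keystream S_i, so C_i ⊕ C'_i = P_i ⊕ P'_i and thus P'_i = P_i ⊕ C_i ⊕ C'_i.
P'[1]: C0 ⊕ CF ⊕ BB = B4.
P'[2]: CF ⊕ 98 ⊕ CF = 98.
P'[3]: FD ⊕ 2F ⊕ E5 = 37.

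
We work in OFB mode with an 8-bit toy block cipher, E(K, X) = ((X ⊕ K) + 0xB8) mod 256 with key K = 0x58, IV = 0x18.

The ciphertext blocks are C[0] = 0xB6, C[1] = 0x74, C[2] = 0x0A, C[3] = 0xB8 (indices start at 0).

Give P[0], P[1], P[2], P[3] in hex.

OFB decryption: S_i = E(K, S_{i−1}) with S_{−1} = IV; P_i = C_i ⊕ S_i.
P[0]: S = E(K, 0x18) = 0xF8; 0xB6 ⊕ 0xF8 = 0x4E.
P[1]: S = E(K, 0xF8) = 0x58; 0x74 ⊕ 0x58 = 0x2C.
P[2]: S = E(K, 0x58) = 0xB8; 0x0A ⊕ 0xB8 = 0xB2.
P[3]: S = E(K, 0xB8) = 0x98; 0xB8 ⊕ 0x98 = 0x20.

P[0] = 0x4E, P[1] = 0x2C, P[2] = 0xB2, P[3] = 0x20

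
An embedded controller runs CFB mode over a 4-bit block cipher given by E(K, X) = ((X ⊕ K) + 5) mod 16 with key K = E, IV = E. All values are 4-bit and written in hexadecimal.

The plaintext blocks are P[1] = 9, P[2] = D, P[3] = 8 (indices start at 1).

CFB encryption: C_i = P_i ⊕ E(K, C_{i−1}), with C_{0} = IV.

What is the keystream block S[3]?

9

C[1]: E(K, E) = 5; 9 ⊕ 5 = C.
C[2]: E(K, C) = 7; D ⊕ 7 = A.
C[3]: E(K, A) = 9; 8 ⊕ 9 = 1.
So S[3] = 9.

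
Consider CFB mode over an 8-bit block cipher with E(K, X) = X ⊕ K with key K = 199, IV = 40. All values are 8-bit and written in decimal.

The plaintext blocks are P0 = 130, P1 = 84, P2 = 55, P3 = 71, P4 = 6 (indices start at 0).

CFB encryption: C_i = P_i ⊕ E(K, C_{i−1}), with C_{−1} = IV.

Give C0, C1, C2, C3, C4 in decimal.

C0 = 109, C1 = 254, C2 = 14, C3 = 142, C4 = 79

C0: E(K, 40) = 239; 130 ⊕ 239 = 109.
C1: E(K, 109) = 170; 84 ⊕ 170 = 254.
C2: E(K, 254) = 57; 55 ⊕ 57 = 14.
C3: E(K, 14) = 201; 71 ⊕ 201 = 142.
C4: E(K, 142) = 73; 6 ⊕ 73 = 79.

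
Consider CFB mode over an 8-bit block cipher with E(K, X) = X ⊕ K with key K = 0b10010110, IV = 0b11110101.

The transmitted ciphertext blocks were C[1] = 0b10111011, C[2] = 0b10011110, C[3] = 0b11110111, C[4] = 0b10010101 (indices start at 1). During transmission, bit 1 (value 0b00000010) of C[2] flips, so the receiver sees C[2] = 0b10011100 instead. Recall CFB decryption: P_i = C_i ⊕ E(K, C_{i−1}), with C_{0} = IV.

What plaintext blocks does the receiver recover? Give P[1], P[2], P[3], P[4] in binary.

Only C[2] changed, to 0b10011100. In CFB, a change in C_i flips the same bit in P_i and garbles P_{i+1}. Decrypting the received ciphertext:
P[1]: E(K, 0b11110101) = 0b01100011; 0b10111011 ⊕ 0b01100011 = 0b11011000.
P[2]: E(K, 0b10111011) = 0b00101101; 0b10011100 ⊕ 0b00101101 = 0b10110001.
P[3]: E(K, 0b10011100) = 0b00001010; 0b11110111 ⊕ 0b00001010 = 0b11111101.
P[4]: E(K, 0b11110111) = 0b01100001; 0b10010101 ⊕ 0b01100001 = 0b11110100.
Blocks that differ from the original plaintext: P[2], P[3].

P[1] = 0b11011000, P[2] = 0b10110001, P[3] = 0b11111101, P[4] = 0b11110100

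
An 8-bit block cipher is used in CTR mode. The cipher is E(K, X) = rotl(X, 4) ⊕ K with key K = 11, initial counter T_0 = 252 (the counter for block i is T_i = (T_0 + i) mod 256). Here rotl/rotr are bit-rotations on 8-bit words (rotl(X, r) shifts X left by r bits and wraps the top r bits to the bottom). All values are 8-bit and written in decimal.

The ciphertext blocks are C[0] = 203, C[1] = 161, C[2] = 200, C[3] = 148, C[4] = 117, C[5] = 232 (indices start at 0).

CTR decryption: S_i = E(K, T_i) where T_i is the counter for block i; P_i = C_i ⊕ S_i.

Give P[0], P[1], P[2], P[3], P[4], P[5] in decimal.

P[0] = 15, P[1] = 117, P[2] = 44, P[3] = 96, P[4] = 126, P[5] = 243

P[0]: T = 252, S = E(K, T) = 196; 203 ⊕ 196 = 15.
P[1]: T = 253, S = E(K, T) = 212; 161 ⊕ 212 = 117.
P[2]: T = 254, S = E(K, T) = 228; 200 ⊕ 228 = 44.
P[3]: T = 255, S = E(K, T) = 244; 148 ⊕ 244 = 96.
P[4]: T = 0, S = E(K, T) = 11; 117 ⊕ 11 = 126.
P[5]: T = 1, S = E(K, T) = 27; 232 ⊕ 27 = 243.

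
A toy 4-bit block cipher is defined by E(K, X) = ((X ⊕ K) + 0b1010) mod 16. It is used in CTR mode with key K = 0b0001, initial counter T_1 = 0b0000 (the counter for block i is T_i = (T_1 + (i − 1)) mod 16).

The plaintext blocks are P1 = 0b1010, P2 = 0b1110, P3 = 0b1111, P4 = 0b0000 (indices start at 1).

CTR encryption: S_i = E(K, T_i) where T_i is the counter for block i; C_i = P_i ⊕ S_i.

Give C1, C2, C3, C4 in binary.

C1 = 0b0001, C2 = 0b0100, C3 = 0b0010, C4 = 0b1100

C1: T = 0b0000, S = E(K, T) = 0b1011; 0b1010 ⊕ 0b1011 = 0b0001.
C2: T = 0b0001, S = E(K, T) = 0b1010; 0b1110 ⊕ 0b1010 = 0b0100.
C3: T = 0b0010, S = E(K, T) = 0b1101; 0b1111 ⊕ 0b1101 = 0b0010.
C4: T = 0b0011, S = E(K, T) = 0b1100; 0b0000 ⊕ 0b1100 = 0b1100.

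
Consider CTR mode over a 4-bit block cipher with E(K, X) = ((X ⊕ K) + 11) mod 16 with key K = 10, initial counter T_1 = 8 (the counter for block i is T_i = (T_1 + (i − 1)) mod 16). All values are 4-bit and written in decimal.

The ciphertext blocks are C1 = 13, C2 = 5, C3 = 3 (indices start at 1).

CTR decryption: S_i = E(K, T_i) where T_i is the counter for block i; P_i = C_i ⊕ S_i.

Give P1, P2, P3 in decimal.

P1: T = 8, S = E(K, T) = 13; 13 ⊕ 13 = 0.
P2: T = 9, S = E(K, T) = 14; 5 ⊕ 14 = 11.
P3: T = 10, S = E(K, T) = 11; 3 ⊕ 11 = 8.

P1 = 0, P2 = 11, P3 = 8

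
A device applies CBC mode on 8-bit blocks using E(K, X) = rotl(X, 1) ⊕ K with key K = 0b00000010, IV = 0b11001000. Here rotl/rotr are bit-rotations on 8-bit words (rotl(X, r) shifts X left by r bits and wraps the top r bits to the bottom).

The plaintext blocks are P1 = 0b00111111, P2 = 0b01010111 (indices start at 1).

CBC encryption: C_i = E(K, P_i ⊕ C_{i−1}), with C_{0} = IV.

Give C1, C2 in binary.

C1 = 0b11101101, C2 = 0b01110111

C1: P1 ⊕ 0b11001000 = 0b11110111; E(K, 0b11110111) = 0b11101101.
C2: P2 ⊕ 0b11101101 = 0b10111010; E(K, 0b10111010) = 0b01110111.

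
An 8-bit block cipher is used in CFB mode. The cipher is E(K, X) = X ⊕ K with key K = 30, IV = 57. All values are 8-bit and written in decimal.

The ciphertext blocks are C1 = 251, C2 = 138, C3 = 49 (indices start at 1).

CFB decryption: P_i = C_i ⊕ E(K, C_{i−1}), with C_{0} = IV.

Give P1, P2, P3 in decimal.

P1 = 220, P2 = 111, P3 = 165

P1: E(K, 57) = 39; 251 ⊕ 39 = 220.
P2: E(K, 251) = 229; 138 ⊕ 229 = 111.
P3: E(K, 138) = 148; 49 ⊕ 148 = 165.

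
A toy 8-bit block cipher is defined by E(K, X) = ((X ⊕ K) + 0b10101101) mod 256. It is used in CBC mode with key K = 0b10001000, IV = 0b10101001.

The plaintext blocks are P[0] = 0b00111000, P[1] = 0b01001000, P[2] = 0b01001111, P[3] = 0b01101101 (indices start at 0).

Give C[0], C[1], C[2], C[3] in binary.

CBC encryption: C_i = E(K, P_i ⊕ C_{i−1}), with C_{−1} = IV.
C[0]: P[0] ⊕ 0b10101001 = 0b10010001; E(K, 0b10010001) = 0b11000110.
C[1]: P[1] ⊕ 0b11000110 = 0b10001110; E(K, 0b10001110) = 0b10110011.
C[2]: P[2] ⊕ 0b10110011 = 0b11111100; E(K, 0b11111100) = 0b00100001.
C[3]: P[3] ⊕ 0b00100001 = 0b01001100; E(K, 0b01001100) = 0b01110001.

C[0] = 0b11000110, C[1] = 0b10110011, C[2] = 0b00100001, C[3] = 0b01110001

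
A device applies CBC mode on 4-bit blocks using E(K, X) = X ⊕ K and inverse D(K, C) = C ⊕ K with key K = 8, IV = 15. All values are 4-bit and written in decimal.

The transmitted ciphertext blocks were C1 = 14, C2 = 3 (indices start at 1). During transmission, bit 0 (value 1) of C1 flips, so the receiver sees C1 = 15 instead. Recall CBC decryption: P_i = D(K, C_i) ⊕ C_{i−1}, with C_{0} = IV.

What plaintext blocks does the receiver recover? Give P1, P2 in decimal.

Only C1 changed, to 15. In CBC, a change in C_i garbles P_i and flips the same bit in P_{i+1}. Decrypting the received ciphertext:
P1: D(K, 15) = 7; 7 ⊕ 15 = 8.
P2: D(K, 3) = 11; 11 ⊕ 15 = 4.
Blocks that differ from the original plaintext: P1, P2.

P1 = 8, P2 = 4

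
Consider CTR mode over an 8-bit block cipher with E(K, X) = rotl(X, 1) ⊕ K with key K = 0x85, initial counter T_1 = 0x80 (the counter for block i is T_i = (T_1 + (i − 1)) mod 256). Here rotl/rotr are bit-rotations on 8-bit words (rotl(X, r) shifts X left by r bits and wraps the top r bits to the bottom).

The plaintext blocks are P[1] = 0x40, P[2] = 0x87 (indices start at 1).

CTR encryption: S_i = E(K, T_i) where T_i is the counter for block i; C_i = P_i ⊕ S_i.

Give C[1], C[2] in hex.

C[1] = 0xC4, C[2] = 0x01

C[1]: T = 0x80, S = E(K, T) = 0x84; 0x40 ⊕ 0x84 = 0xC4.
C[2]: T = 0x81, S = E(K, T) = 0x86; 0x87 ⊕ 0x86 = 0x01.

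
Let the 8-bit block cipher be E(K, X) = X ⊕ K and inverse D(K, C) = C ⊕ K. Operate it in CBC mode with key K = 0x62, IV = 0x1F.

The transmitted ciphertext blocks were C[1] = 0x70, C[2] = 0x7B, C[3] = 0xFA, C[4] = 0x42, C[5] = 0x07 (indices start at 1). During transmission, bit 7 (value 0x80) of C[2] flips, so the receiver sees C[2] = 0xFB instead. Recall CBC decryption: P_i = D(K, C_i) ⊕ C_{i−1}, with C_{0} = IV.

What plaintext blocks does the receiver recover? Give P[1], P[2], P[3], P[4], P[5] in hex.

Only C[2] changed, to 0xFB. In CBC, a change in C_i garbles P_i and flips the same bit in P_{i+1}. Decrypting the received ciphertext:
P[1]: D(K, 0x70) = 0x12; 0x12 ⊕ 0x1F = 0x0D.
P[2]: D(K, 0xFB) = 0x99; 0x99 ⊕ 0x70 = 0xE9.
P[3]: D(K, 0xFA) = 0x98; 0x98 ⊕ 0xFB = 0x63.
P[4]: D(K, 0x42) = 0x20; 0x20 ⊕ 0xFA = 0xDA.
P[5]: D(K, 0x07) = 0x65; 0x65 ⊕ 0x42 = 0x27.
Blocks that differ from the original plaintext: P[2], P[3].

P[1] = 0x0D, P[2] = 0xE9, P[3] = 0x63, P[4] = 0xDA, P[5] = 0x27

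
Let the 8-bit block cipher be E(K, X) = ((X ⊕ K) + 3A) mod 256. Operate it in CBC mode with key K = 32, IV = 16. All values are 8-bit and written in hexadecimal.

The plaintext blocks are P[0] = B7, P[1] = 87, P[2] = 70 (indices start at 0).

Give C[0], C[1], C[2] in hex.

C[0] = CD, C[1] = B2, C[2] = 2A

CBC encryption: C_i = E(K, P_i ⊕ C_{i−1}), with C_{−1} = IV.
C[0]: P[0] ⊕ 16 = A1; E(K, A1) = CD.
C[1]: P[1] ⊕ CD = 4A; E(K, 4A) = B2.
C[2]: P[2] ⊕ B2 = C2; E(K, C2) = 2A.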